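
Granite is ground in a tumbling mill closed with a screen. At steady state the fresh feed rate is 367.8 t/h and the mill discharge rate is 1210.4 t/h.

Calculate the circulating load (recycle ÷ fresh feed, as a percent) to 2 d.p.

Steady state: M = F + R.
R = M − F = 1210.4 − 367.8 = 842.6 t/h
CL = 100·R/F = 100·842.6/367.8 = 229.09 %

CL = 229.09 %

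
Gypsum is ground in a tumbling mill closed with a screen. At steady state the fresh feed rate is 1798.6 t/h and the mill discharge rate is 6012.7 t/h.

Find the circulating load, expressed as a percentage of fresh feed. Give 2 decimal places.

CL = 234.30 %

Steady state: M = F + R.
R = M − F = 6012.7 − 1798.6 = 4214.1 t/h
CL = 100·R/F = 100·4214.1/1798.6 = 234.30 %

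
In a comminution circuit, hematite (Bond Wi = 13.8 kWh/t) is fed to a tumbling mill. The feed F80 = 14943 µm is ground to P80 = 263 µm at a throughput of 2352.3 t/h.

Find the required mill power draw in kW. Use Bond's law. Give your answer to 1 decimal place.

P = 17361.2 kW

W = 10 Wi (1/√P80 − 1/√F80)  [Bond]
W = 10·13.8·(1/√263 − 1/√14943) = 10·13.8·(0.053482) = 7.3805 kWh/t
P_mill = W·ṁ = 7.3805·2352.3 = 17361.2 kW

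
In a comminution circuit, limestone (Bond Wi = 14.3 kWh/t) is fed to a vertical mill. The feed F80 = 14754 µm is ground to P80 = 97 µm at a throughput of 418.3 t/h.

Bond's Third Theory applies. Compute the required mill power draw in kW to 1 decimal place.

W_Bond = 10·Wi·(1/√P₈₀ − 1/√F₈₀)
W = 10·14.3·(1/√97 − 1/√14754) = 10·14.3·(0.093302) = 13.3422 kWh/t
Mill draw = 13.3422 × 418.3 = 5581.0 kW

P = 5581.0 kW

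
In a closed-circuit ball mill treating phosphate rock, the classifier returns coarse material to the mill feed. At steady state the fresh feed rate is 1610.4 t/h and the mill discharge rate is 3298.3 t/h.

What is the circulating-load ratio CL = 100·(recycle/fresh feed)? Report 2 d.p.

CL = 104.81 %

Mill node: discharge = fresh + recycle.
R = M − F = 3298.3 − 1610.4 = 1687.9 t/h
CL = 100·R/F = 100·1687.9/1610.4 = 104.81 %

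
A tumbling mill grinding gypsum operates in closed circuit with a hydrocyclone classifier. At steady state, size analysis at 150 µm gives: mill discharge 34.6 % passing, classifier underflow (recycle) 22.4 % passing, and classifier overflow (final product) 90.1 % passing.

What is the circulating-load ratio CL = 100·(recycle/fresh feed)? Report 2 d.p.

Two-product formula at 150 µm:
r = (o − d)/(d − u)
r = (90.1 − 34.6)/(34.6 − 22.4) = 55.5/12.2 = 4.5492
CL = 100·r = 454.92 %

CL = 454.92 %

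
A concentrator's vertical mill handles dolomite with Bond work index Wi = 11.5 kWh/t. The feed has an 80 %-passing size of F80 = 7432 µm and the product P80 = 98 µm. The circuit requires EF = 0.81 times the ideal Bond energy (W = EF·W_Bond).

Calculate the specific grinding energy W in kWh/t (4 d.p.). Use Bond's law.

W = 10 Wi (1/√P80 − 1/√F80)  [Bond]
1/√98 = 0.101015;  1/√7432 = 0.011600
W = 10·11.5·(0.101015 − 0.011600) = 10.2828 kWh/t
Apply correction: 10.2828 × 0.81 = 8.3291 kWh/t

W = 8.3291 kWh/t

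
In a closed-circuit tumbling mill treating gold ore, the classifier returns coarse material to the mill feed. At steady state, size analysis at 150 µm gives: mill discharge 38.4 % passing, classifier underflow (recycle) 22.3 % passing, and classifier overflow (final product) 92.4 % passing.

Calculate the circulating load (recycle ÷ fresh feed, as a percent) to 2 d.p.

Let r = R/F. Size balance at 150 µm:
(1+r)d = ru + o → r = (o−d)/(d−u)
r = (92.4 − 38.4)/(38.4 − 22.3) = 54.0/16.1 = 3.3540
CL = 100·r = 335.40 %

CL = 335.40 %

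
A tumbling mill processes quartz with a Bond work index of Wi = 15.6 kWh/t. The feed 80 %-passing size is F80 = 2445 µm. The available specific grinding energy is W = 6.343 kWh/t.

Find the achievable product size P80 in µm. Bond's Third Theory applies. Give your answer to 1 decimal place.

W_Bond = 10·Wi·(1/√P₈₀ − 1/√F₈₀)
⇒ 1/√P80 = W/(10 Wi) + 1/√F80
  = 6.3430/(10·15.6) + 1/√2445 = 0.040660 + 0.020224 = 0.060884
P80 = (1/0.060884)² = 16.4247² = 269.77 µm

P80 = 269.8 µm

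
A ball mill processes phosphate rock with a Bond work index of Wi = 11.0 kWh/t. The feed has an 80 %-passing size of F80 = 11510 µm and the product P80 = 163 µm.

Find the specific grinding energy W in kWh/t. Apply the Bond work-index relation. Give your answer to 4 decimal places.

W = 10·Wi·[P80^(−½) − F80^(−½)]
1/√163 = 0.078326;  1/√11510 = 0.009321
W = 10·11.0·(0.078326 − 0.009321) = 7.5906 kWh/t

W = 7.5906 kWh/t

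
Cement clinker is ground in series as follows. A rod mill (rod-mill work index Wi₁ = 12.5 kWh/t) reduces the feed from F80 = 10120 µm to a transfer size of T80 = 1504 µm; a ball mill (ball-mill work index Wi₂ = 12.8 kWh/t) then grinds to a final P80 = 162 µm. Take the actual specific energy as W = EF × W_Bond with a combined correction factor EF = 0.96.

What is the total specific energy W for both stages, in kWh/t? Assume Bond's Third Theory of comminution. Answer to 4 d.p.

Bond:  W = 10 Wi (1/√P − 1/√F)
Stage 1 (10120→1504 µm, Wi₁=12.5): W₁ = 10·12.5·(0.025786 − 0.009941) = 1.9806 kWh/t
Stage 2 (1504→162 µm, Wi₂=12.8): W₂ = 10·12.8·(0.078567 − 0.025786) = 6.7561 kWh/t
W = W₁ + W₂ = 1.9806 + 6.7561 = 8.7367 kWh/t
Corrected W = EF·W_Bond = 0.96·8.7367 = 8.3872 kWh/t

W = 8.3872 kWh/t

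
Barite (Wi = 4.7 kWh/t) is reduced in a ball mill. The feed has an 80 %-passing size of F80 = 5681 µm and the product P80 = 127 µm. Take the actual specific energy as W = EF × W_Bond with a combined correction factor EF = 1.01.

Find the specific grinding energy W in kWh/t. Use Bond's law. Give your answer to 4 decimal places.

W = 10 Wi / √P80 − 10 Wi / √F80
1/√127 = 0.088736;  1/√5681 = 0.013267
W = 10·4.7·(0.088736 − 0.013267) = 3.5470 kWh/t
With EF = 1.01: W = 3.5470·1.01 = 3.5825 kWh/t

W = 3.5825 kWh/t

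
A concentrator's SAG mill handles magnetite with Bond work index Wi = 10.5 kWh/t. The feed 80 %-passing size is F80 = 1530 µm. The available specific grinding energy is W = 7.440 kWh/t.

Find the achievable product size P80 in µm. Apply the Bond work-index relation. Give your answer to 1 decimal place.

P80 = 107.6 µm

Bond: W = 10·Wi·(1/√P80 − 1/√F80)
⇒ 1/√P80 = W/(10 Wi) + 1/√F80
  = 7.4400/(10·10.5) + 1/√1530 = 0.070857 + 0.025565 = 0.096423
P80 = (1/0.096423)² = 10.3710² = 107.56 µm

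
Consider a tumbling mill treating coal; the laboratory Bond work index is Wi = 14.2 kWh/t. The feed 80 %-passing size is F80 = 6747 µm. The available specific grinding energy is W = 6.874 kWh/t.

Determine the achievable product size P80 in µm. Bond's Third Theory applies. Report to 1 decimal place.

P80 = 272.5 µm

W = 10 Wi (1/√P80 − 1/√F80)  [Bond]
⇒ 1/√P80 = W/(10 Wi) + 1/√F80
  = 6.8740/(10·14.2) + 1/√6747 = 0.048408 + 0.012174 = 0.060583
P80 = (1/0.060583)² = 16.5063² = 272.46 µm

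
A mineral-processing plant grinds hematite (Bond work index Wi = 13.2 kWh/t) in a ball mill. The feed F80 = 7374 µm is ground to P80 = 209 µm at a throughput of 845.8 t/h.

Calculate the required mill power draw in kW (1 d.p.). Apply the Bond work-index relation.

W_Bond = 10·Wi·(1/√P₈₀ − 1/√F₈₀)
W = 10·13.2·(1/√209 − 1/√7374) = 10·13.2·(0.057526) = 7.5935 kWh/t
P = W·T = 7.5935·845.8 = 6422.5 kW

P = 6422.5 kW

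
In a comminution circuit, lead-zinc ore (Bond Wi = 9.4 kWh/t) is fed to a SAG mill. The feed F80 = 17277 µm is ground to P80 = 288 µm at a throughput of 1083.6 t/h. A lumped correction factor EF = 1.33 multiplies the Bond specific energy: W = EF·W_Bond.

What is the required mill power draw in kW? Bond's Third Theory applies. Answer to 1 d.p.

W = 10 Wi (1/√P80 − 1/√F80)  [Bond]
W = 10·9.4·(1/√288 − 1/√17277) = 10·9.4·(0.051318) = 4.8239 kWh/t
With EF = 1.33: W = 4.8239·1.33 = 6.4157 kWh/t
P_mill = W·ṁ = 6.4157·1083.6 = 6952.1 kW

P = 6952.1 kW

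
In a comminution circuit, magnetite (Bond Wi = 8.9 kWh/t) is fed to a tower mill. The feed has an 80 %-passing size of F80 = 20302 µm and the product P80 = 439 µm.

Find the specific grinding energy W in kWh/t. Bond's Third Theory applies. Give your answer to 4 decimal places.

W = 10 Wi (1/√P80 − 1/√F80)  [Bond]
1/√439 = 0.047727;  1/√20302 = 0.007018
W = 10·8.9·(0.047727 − 0.007018) = 3.6231 kWh/t

W = 3.6231 kWh/t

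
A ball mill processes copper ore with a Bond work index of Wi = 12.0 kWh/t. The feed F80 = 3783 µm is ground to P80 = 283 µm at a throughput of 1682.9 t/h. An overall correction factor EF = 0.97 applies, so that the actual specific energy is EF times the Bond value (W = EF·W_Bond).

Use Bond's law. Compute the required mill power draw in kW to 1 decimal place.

P = 8459.5 kW

Bond: W = 10·Wi·(1/√P80 − 1/√F80)
W = 10·12.0·(1/√283 − 1/√3783) = 10·12.0·(0.043185) = 5.1822 kWh/t
W_actual = 0.97 × 5.1822 = 5.0268 kWh/t
Mill draw = 5.0268 × 1682.9 = 8459.5 kW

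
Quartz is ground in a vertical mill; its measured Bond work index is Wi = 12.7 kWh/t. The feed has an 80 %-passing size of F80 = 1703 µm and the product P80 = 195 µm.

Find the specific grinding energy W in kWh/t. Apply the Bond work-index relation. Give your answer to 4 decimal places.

W = 10 Wi (1/√P80 − 1/√F80)  [Bond]
1/√195 = 0.071611;  1/√1703 = 0.024232
W = 10·12.7·(0.071611 − 0.024232) = 6.0172 kWh/t

W = 6.0172 kWh/t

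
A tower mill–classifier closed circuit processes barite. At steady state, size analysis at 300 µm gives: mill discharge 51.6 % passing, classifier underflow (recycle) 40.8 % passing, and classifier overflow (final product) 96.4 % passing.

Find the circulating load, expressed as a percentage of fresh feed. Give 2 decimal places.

Two-product formula at 300 µm:
(1+r)d = ru + o → r = (o−d)/(d−u)
r = (96.4 − 51.6)/(51.6 − 40.8) = 44.8/10.8 = 4.1481
CL = 100·r = 414.81 %

CL = 414.81 %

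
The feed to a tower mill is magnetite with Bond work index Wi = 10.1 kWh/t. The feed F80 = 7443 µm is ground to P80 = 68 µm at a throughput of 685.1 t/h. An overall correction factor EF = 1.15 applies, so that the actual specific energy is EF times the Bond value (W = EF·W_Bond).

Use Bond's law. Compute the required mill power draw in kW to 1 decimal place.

P = 8727.5 kW

W = 10·Wi·(P80^(-½) − F80^(-½))
W = 10·10.1·(1/√68 − 1/√7443) = 10·10.1·(0.109677) = 11.0773 kWh/t
Corrected W = EF·W_Bond = 1.15·11.0773 = 12.7389 kWh/t
P = W·T = 12.7389·685.1 = 8727.5 kW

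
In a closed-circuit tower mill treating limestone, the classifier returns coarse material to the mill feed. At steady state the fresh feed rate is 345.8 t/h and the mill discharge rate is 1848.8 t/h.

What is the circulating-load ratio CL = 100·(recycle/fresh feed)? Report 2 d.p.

CL = 434.64 %

Mill node: discharge = fresh + recycle.
R = M − F = 1848.8 − 345.8 = 1503.0 t/h
CL = 100·R/F = 100·1503.0/345.8 = 434.64 %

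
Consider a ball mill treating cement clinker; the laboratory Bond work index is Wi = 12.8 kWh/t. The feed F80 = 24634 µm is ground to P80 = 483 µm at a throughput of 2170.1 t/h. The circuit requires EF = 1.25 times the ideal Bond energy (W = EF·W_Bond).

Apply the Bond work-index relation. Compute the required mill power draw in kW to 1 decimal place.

P = 13586.6 kW

W = 10 Wi (P80^-0.5 − F80^-0.5)
W = 10·12.8·(1/√483 − 1/√24634) = 10·12.8·(0.039130) = 5.0087 kWh/t
Corrected W = EF·W_Bond = 1.25·5.0087 = 6.2608 kWh/t
P_mill = W·ṁ = 6.2608·2170.1 = 13586.6 kW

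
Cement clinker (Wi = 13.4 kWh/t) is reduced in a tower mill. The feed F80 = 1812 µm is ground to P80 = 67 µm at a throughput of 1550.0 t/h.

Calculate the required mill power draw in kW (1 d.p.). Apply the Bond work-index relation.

P = 20495.3 kW

Bond: W = 10·Wi·(1/√P80 − 1/√F80)
W = 10·13.4·(1/√67 − 1/√1812) = 10·13.4·(0.098677) = 13.2228 kWh/t
P_mill = W·ṁ = 13.2228·1550.0 = 20495.3 kW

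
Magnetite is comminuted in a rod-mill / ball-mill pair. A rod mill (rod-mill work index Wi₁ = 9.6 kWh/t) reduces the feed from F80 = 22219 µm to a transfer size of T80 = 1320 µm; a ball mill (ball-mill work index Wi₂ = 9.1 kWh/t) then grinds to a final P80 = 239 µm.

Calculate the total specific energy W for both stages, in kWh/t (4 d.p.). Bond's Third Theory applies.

W = 5.3799 kWh/t

W = 10 Wi (P80^-0.5 − F80^-0.5)
Stage 1 (22219→1320 µm, Wi₁=9.6): W₁ = 10·9.6·(0.027524 − 0.006709) = 1.9983 kWh/t
Stage 2 (1320→239 µm, Wi₂=9.1): W₂ = 10·9.1·(0.064685 − 0.027524) = 3.3816 kWh/t
W = W₁ + W₂ = 1.9983 + 3.3816 = 5.3799 kWh/t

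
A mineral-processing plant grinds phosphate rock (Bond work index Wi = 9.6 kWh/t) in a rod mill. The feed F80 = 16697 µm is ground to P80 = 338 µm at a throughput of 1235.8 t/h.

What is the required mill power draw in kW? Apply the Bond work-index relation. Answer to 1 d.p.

P = 5534.9 kW

Bond: W = 10·Wi·(1/√P80 − 1/√F80)
W = 10·9.6·(1/√338 − 1/√16697) = 10·9.6·(0.046654) = 4.4788 kWh/t
Mill draw = 4.4788 × 1235.8 = 5534.9 kW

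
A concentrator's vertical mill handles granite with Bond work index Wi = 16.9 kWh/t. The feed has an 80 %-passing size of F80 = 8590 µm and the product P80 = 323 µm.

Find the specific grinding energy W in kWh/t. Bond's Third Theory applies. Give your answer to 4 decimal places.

W = 7.5800 kWh/t

W = 10 Wi (P80^-0.5 − F80^-0.5)
1/√323 = 0.055641;  1/√8590 = 0.010790
W = 10·16.9·(0.055641 − 0.010790) = 7.5800 kWh/t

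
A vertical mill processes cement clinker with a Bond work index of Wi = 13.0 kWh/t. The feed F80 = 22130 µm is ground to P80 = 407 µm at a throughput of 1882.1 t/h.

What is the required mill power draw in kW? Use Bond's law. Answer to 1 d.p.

P = 10483.3 kW

W = 10 Wi (P80^-0.5 − F80^-0.5)
W = 10·13.0·(1/√407 − 1/√22130) = 10·13.0·(0.042846) = 5.5700 kWh/t
P_mill = W·ṁ = 5.5700·1882.1 = 10483.3 kW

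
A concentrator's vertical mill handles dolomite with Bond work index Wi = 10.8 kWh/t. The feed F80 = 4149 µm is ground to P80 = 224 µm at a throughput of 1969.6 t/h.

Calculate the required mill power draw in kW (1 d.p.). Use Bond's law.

W = 10·Wi·(P80^(-½) − F80^(-½))
W = 10·10.8·(1/√224 − 1/√4149) = 10·10.8·(0.051290) = 5.5394 kWh/t
Power = W × throughput = 5.5394 kWh/t × 1969.6 t/h = 10910.3 kW

P = 10910.3 kW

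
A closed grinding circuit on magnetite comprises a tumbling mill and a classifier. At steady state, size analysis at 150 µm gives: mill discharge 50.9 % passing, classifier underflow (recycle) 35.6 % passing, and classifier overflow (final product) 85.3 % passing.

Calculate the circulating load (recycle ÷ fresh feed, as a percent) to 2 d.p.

CL = 224.84 %

Mass balance on the −150 µm fraction:
d + r·d = r·u + o → r(d−u) = o−d
r = (85.3 − 50.9)/(50.9 − 35.6) = 34.4/15.3 = 2.2484
CL = 100·r = 224.84 %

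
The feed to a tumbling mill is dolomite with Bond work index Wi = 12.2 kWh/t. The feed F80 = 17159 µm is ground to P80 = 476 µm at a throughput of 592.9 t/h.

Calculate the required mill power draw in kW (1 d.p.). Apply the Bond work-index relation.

W = 10 Wi / √P80 − 10 Wi / √F80
W = 10·12.2·(1/√476 − 1/√17159) = 10·12.2·(0.038201) = 4.6605 kWh/t
Mill draw = 4.6605 × 592.9 = 2763.2 kW

P = 2763.2 kW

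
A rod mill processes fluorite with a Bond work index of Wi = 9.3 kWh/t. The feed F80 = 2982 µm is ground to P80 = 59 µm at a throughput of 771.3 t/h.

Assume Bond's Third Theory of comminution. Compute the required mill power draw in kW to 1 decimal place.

Bond:  W = 10 Wi (1/√P − 1/√F)
W = 10·9.3·(1/√59 − 1/√2982) = 10·9.3·(0.111876) = 10.4045 kWh/t
Mill draw = 10.4045 × 771.3 = 8025.0 kW

P = 8025.0 kW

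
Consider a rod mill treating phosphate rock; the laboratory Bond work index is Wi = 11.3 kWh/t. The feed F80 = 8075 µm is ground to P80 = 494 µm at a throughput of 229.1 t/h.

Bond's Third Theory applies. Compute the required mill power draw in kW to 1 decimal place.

P = 876.7 kW

W_Bond = 10·Wi·(1/√P₈₀ − 1/√F₈₀)
W = 10·11.3·(1/√494 − 1/√8075) = 10·11.3·(0.033864) = 3.8266 kWh/t
P_mill = W·ṁ = 3.8266·229.1 = 876.7 kW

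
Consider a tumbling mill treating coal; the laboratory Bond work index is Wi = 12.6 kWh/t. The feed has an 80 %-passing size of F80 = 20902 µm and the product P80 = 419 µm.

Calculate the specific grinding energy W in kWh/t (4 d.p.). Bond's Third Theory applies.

W = 5.2840 kWh/t

Bond:  W = 10 Wi (1/√P − 1/√F)
1/√419 = 0.048853;  1/√20902 = 0.006917
W = 10·12.6·(0.048853 − 0.006917) = 5.2840 kWh/t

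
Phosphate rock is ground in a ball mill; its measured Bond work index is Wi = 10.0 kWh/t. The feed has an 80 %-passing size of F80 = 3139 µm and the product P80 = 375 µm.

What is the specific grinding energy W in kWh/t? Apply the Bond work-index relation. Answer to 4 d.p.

Bond: W = 10·Wi·(1/√P80 − 1/√F80)
1/√375 = 0.051640;  1/√3139 = 0.017849
W = 10·10.0·(0.051640 − 0.017849) = 3.3791 kWh/t

W = 3.3791 kWh/t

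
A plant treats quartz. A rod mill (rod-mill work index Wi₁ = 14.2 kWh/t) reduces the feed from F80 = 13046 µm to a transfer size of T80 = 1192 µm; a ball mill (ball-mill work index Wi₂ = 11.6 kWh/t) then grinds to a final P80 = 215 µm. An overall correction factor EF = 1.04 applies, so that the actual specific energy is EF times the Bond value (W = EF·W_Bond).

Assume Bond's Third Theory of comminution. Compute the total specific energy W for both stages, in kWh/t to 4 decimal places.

W = 10 Wi (P80^-0.5 − F80^-0.5)
Stage 1 (13046→1192 µm, Wi₁=14.2): W₁ = 10·14.2·(0.028964 − 0.008755) = 2.8697 kWh/t
Stage 2 (1192→215 µm, Wi₂=11.6): W₂ = 10·11.6·(0.068199 − 0.028964) = 4.5513 kWh/t
W = W₁ + W₂ = 2.8697 + 4.5513 = 7.4210 kWh/t
Corrected W = EF·W_Bond = 1.04·7.4210 = 7.7178 kWh/t

W = 7.7178 kWh/t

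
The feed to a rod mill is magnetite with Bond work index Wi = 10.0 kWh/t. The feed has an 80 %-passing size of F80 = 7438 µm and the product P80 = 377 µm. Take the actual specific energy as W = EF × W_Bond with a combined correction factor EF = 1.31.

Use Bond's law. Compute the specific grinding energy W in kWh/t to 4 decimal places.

W = 5.2279 kWh/t

W = 10 Wi (P80^-0.5 − F80^-0.5)
1/√377 = 0.051503;  1/√7438 = 0.011595
W = 10·10.0·(0.051503 − 0.011595) = 3.9908 kWh/t
Corrected W = EF·W_Bond = 1.31·3.9908 = 5.2279 kWh/t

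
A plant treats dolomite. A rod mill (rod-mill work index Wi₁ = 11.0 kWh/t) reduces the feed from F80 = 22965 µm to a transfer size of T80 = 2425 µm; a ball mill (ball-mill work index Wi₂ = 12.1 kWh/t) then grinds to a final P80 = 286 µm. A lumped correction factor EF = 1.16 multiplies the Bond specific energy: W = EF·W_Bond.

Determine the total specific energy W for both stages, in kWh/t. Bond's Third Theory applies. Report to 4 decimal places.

W_Bond = 10·Wi·(1/√P₈₀ − 1/√F₈₀)
Stage 1 (22965→2425 µm, Wi₁=11.0): W₁ = 10·11.0·(0.020307 − 0.006599) = 1.5079 kWh/t
Stage 2 (2425→286 µm, Wi₂=12.1): W₂ = 10·12.1·(0.059131 − 0.020307) = 4.6977 kWh/t
W = W₁ + W₂ = 1.5079 + 4.6977 = 6.2056 kWh/t
Apply correction: 6.2056 × 1.16 = 7.1985 kWh/t

W = 7.1985 kWh/t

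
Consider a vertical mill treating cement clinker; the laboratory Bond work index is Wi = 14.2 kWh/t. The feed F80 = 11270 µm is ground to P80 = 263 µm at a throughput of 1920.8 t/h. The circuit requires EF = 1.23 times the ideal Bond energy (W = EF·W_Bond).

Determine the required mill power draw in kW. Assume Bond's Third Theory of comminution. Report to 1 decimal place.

W = 10 Wi (P80^-0.5 − F80^-0.5)
W = 10·14.2·(1/√263 − 1/√11270) = 10·14.2·(0.052243) = 7.4185 kWh/t
With EF = 1.23: W = 7.4185·1.23 = 9.1247 kWh/t
Mill draw = 9.1247 × 1920.8 = 17526.8 kW

P = 17526.8 kW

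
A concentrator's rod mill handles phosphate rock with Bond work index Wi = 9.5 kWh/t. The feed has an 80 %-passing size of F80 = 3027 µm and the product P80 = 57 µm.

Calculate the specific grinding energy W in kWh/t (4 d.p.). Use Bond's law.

W = 10.8564 kWh/t

W = 10 Wi (P80^-0.5 − F80^-0.5)
1/√57 = 0.132453;  1/√3027 = 0.018176
W = 10·9.5·(0.132453 − 0.018176) = 10.8564 kWh/t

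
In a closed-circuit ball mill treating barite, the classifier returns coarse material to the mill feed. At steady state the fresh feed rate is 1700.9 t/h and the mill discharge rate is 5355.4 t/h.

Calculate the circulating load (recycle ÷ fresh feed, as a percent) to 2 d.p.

M = F + R at steady state, so:
R = M − F = 5355.4 − 1700.9 = 3654.5 t/h
CL = 100·R/F = 100·3654.5/1700.9 = 214.86 %

CL = 214.86 %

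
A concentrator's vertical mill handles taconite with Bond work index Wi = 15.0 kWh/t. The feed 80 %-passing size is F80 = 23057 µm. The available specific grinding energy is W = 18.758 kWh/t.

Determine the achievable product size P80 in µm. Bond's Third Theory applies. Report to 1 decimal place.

P80 = 57.7 µm

Bond:  W = 10 Wi (1/√P − 1/√F)
P80^-0.5 = F80^-0.5 + W/(10 Wi)
  = 18.7580/(10·15.0) + 1/√23057 = 0.125053 + 0.006586 = 0.131639
P80 = (1/0.131639)² = 7.5965² = 57.71 µm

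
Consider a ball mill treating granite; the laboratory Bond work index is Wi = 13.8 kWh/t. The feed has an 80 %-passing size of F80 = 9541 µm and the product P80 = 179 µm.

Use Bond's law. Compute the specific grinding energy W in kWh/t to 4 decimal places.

W = 8.9018 kWh/t

W_Bond = 10·Wi·(1/√P₈₀ − 1/√F₈₀)
1/√179 = 0.074744;  1/√9541 = 0.010238
W = 10·13.8·(0.074744 − 0.010238) = 8.9018 kWh/t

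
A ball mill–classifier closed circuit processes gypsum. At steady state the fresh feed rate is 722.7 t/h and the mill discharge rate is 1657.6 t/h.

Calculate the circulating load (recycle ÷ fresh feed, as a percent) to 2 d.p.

M = F + R at steady state, so:
R = M − F = 1657.6 − 722.7 = 934.9 t/h
CL = 100·R/F = 100·934.9/722.7 = 129.36 %

CL = 129.36 %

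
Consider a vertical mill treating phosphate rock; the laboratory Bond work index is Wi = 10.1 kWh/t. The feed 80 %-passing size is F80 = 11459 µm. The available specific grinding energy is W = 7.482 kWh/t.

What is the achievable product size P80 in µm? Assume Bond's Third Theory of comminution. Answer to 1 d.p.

W = 10 Wi / √P80 − 10 Wi / √F80
⇒ 1/√P80 = W/(10 Wi) + 1/√F80
  = 7.4820/(10·10.1) + 1/√11459 = 0.074079 + 0.009342 = 0.083421
P80 = (1/0.083421)² = 11.9874² = 143.70 µm

P80 = 143.7 µm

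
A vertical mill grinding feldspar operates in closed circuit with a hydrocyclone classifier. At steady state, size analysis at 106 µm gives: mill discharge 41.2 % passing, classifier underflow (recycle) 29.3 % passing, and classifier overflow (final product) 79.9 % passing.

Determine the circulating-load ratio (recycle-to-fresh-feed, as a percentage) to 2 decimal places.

Classifier node, passing 106 µm:
(1+r)d = ru + o → r = (o−d)/(d−u)
r = (79.9 − 41.2)/(41.2 − 29.3) = 38.7/11.9 = 3.2521
CL = 100·r = 325.21 %

CL = 325.21 %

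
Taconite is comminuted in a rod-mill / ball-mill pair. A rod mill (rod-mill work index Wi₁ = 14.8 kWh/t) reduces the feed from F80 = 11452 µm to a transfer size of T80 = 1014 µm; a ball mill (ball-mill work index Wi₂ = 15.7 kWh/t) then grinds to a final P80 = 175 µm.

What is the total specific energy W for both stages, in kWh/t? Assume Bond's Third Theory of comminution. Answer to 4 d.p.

W = 10.2025 kWh/t

W = 10·Wi·(P80^(-½) − F80^(-½))
Stage 1 (11452→1014 µm, Wi₁=14.8): W₁ = 10·14.8·(0.031404 − 0.009345) = 3.2648 kWh/t
Stage 2 (1014→175 µm, Wi₂=15.7): W₂ = 10·15.7·(0.075593 − 0.031404) = 6.9377 kWh/t
W = W₁ + W₂ = 3.2648 + 6.9377 = 10.2025 kWh/t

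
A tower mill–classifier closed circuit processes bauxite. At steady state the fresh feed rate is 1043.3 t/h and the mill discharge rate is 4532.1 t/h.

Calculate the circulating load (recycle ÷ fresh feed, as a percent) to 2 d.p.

CL = 334.40 %

M = F + R at steady state, so:
R = M − F = 4532.1 − 1043.3 = 3488.8 t/h
CL = 100·R/F = 100·3488.8/1043.3 = 334.40 %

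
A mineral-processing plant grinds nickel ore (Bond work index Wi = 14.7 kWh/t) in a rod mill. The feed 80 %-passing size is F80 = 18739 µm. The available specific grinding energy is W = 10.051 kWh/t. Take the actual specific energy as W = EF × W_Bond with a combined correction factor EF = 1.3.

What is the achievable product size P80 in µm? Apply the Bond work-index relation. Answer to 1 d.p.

W = 10·Wi·[P80^(−½) − F80^(−½)]
W_Bond = W / EF = 10.051 / 1.3 = 7.7315 kWh/t
⇒ 1/√P80 = W_Bond/(10·Wi) + 1/√F80
  = 7.7315/(10·14.7) + 1/√18739 = 0.052595 + 0.007305 = 0.059901
P80 = (1/0.059901)² = 16.6943² = 278.70 µm

P80 = 278.7 µm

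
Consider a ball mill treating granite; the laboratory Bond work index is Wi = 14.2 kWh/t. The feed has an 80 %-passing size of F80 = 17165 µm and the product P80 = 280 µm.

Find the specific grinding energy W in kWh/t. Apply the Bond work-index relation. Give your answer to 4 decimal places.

W = 10 Wi (1/√P80 − 1/√F80)  [Bond]
1/√280 = 0.059761;  1/√17165 = 0.007633
W = 10·14.2·(0.059761 − 0.007633) = 7.4023 kWh/t

W = 7.4023 kWh/t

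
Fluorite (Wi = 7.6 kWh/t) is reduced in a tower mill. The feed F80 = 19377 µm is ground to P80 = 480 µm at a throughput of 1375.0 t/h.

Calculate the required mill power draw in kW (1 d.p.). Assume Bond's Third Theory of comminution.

P = 4019.0 kW

W = 10 Wi / √P80 − 10 Wi / √F80
W = 10·7.6·(1/√480 − 1/√19377) = 10·7.6·(0.038460) = 2.9229 kWh/t
P_mill = W·ṁ = 2.9229·1375.0 = 4019.0 kW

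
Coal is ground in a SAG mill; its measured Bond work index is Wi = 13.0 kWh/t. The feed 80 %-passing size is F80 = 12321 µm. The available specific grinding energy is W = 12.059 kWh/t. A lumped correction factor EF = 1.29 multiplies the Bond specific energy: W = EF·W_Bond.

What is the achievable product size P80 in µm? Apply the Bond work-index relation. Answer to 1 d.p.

W = 10 Wi (1/√P80 − 1/√F80)  [Bond]
W_Bond = W / EF = 12.059 / 1.29 = 9.3481 kWh/t
⇒ 1/√P80 = W_Bond/(10·Wi) + 1/√F80
  = 9.3481/(10·13.0) + 1/√12321 = 0.071908 + 0.009009 = 0.080917
P80 = (1/0.080917)² = 12.3583² = 152.73 µm

P80 = 152.7 µm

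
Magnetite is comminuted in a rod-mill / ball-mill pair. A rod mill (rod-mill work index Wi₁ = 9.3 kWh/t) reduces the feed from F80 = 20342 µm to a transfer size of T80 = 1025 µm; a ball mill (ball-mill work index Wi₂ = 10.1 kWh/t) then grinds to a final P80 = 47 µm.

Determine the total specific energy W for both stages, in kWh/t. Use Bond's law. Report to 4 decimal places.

W = 13.8304 kWh/t

W = 10 Wi (P80^-0.5 − F80^-0.5)
Stage 1 (20342→1025 µm, Wi₁=9.3): W₁ = 10·9.3·(0.031235 − 0.007011) = 2.2528 kWh/t
Stage 2 (1025→47 µm, Wi₂=10.1): W₂ = 10·10.1·(0.145865 − 0.031235) = 11.5777 kWh/t
W = W₁ + W₂ = 2.2528 + 11.5777 = 13.8304 kWh/t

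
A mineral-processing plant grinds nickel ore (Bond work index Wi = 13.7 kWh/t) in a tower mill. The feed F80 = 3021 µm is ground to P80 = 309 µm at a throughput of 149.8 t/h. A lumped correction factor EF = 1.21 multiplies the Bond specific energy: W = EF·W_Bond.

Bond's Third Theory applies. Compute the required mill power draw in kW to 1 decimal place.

Bond: W = 10·Wi·(1/√P80 − 1/√F80)
W = 10·13.7·(1/√309 − 1/√3021) = 10·13.7·(0.038694) = 5.3011 kWh/t
W_actual = 1.21 × 5.3011 = 6.4143 kWh/t
P_mill = W·ṁ = 6.4143·149.8 = 960.9 kW

P = 960.9 kW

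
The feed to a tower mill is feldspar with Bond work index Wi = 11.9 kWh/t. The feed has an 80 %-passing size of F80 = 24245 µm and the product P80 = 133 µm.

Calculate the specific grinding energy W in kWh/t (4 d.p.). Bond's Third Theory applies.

W = 9.5544 kWh/t

Bond: W = 10·Wi·(1/√P80 − 1/√F80)
1/√133 = 0.086711;  1/√24245 = 0.006422
W = 10·11.9·(0.086711 − 0.006422) = 9.5544 kWh/t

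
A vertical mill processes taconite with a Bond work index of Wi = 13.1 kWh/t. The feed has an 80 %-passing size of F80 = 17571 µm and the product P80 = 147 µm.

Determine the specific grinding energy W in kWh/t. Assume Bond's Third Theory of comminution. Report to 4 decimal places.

Bond: W = 10·Wi·(1/√P80 − 1/√F80)
1/√147 = 0.082479;  1/√17571 = 0.007544
W = 10·13.1·(0.082479 − 0.007544) = 9.8164 kWh/t

W = 9.8164 kWh/t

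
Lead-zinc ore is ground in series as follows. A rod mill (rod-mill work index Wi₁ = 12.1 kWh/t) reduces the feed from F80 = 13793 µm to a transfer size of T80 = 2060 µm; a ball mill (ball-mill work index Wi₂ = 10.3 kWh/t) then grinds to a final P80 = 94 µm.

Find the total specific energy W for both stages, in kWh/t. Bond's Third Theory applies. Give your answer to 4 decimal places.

W_Bond = 10·Wi·(1/√P₈₀ − 1/√F₈₀)
Stage 1 (13793→2060 µm, Wi₁=12.1): W₁ = 10·12.1·(0.022033 − 0.008515) = 1.6357 kWh/t
Stage 2 (2060→94 µm, Wi₂=10.3): W₂ = 10·10.3·(0.103142 − 0.022033) = 8.3543 kWh/t
W = W₁ + W₂ = 1.6357 + 8.3543 = 9.9899 kWh/t

W = 9.9899 kWh/t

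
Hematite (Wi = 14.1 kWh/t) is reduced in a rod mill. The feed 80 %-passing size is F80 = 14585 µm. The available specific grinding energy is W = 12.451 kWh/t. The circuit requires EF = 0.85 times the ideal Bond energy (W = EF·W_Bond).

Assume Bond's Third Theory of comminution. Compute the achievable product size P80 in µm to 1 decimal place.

P80 = 79.5 µm

W = 10·Wi·(P80^(-½) − F80^(-½))
W_Bond = W / EF = 12.451 / 0.85 = 14.6482 kWh/t
P80^(−½) = W_Bond/(10 Wi) + F80^(−½)
  = 14.6482/(10·14.1) + 1/√14585 = 0.103888 + 0.008280 = 0.112169
P80 = (1/0.112169)² = 8.9152² = 79.48 µm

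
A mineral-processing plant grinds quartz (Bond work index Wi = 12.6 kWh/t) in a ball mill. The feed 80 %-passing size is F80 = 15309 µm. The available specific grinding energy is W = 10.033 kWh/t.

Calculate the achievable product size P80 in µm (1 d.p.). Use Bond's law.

W_Bond = 10·Wi·(1/√P₈₀ − 1/√F₈₀)
⇒ 1/√P80 = W/(10 Wi) + 1/√F80
  = 10.0330/(10·12.6) + 1/√15309 = 0.079627 + 0.008082 = 0.087709
P80 = (1/0.087709)² = 11.4013² = 129.99 µm

P80 = 130.0 µm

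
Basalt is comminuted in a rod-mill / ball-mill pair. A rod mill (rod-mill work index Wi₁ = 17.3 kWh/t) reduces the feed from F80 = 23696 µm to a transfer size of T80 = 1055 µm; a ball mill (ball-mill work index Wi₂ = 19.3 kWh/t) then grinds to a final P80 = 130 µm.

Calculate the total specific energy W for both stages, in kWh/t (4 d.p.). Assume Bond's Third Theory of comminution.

W = 10·Wi·(P80^(-½) − F80^(-½))
Stage 1 (23696→1055 µm, Wi₁=17.3): W₁ = 10·17.3·(0.030787 − 0.006496) = 4.2024 kWh/t
Stage 2 (1055→130 µm, Wi₂=19.3): W₂ = 10·19.3·(0.087706 − 0.030787) = 10.9852 kWh/t
W = W₁ + W₂ = 4.2024 + 10.9852 = 15.1876 kWh/t

W = 15.1876 kWh/t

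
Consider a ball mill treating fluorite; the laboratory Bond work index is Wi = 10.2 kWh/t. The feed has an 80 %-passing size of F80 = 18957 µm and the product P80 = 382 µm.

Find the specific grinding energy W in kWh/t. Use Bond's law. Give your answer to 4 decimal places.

W = 10·Wi·[P80^(−½) − F80^(−½)]
1/√382 = 0.051164;  1/√18957 = 0.007263
W = 10·10.2·(0.051164 − 0.007263) = 4.4779 kWh/t

W = 4.4779 kWh/t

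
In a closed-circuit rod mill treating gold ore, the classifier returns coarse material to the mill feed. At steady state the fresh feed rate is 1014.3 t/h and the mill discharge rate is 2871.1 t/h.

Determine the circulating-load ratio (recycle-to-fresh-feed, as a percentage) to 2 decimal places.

CL = 183.06 %

Steady state: M = F + R.
R = M − F = 2871.1 − 1014.3 = 1856.8 t/h
CL = 100·R/F = 100·1856.8/1014.3 = 183.06 %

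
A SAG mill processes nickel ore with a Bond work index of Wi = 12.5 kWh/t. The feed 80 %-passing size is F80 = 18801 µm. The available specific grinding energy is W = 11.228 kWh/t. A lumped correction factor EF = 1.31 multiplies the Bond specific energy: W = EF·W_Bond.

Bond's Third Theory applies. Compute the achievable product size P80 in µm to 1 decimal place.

W = 10 Wi (P80^-0.5 − F80^-0.5)
W_Bond = W / EF = 11.228 / 1.31 = 8.5710 kWh/t
⇒ 1/√P80 = W_Bond/(10 Wi) + 1/√F80
  = 8.5710/(10·12.5) + 1/√18801 = 0.068568 + 0.007293 = 0.075861
P80 = (1/0.075861)² = 13.1820² = 173.77 µm

P80 = 173.8 µm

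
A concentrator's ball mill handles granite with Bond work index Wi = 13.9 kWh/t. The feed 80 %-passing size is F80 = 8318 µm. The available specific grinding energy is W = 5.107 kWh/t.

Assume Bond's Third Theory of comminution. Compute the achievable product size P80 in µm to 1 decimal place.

P80 = 439.4 µm

W_Bond = 10·Wi·(1/√P₈₀ − 1/√F₈₀)
P80^-0.5 = F80^-0.5 + W/(10 Wi)
  = 5.1070/(10·13.9) + 1/√8318 = 0.036741 + 0.010965 = 0.047706
P80 = (1/0.047706)² = 20.9619² = 439.40 µm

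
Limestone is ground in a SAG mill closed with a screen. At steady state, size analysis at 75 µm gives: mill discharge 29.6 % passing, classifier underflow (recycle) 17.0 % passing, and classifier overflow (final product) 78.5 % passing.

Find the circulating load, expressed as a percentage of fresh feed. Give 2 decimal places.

CL = 388.10 %

Mass balance on the −75 µm fraction:
d + r·d = r·u + o → r(d−u) = o−d
r = (78.5 − 29.6)/(29.6 − 17.0) = 48.9/12.6 = 3.8810
CL = 100·r = 388.10 %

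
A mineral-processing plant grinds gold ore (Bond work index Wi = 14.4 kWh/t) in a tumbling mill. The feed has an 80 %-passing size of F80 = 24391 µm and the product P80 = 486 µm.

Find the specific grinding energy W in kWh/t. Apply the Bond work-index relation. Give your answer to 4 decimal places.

W = 5.6099 kWh/t

W = 10 Wi / √P80 − 10 Wi / √F80
1/√486 = 0.045361;  1/√24391 = 0.006403
W = 10·14.4·(0.045361 − 0.006403) = 5.6099 kWh/t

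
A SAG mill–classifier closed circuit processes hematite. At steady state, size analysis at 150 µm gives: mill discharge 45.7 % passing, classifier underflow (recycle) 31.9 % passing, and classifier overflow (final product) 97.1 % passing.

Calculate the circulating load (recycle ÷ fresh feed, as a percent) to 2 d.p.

CL = 372.46 %

Classifier node, passing 150 µm:
d + r·d = r·u + o → r(d−u) = o−d
r = (97.1 − 45.7)/(45.7 − 31.9) = 51.4/13.8 = 3.7246
CL = 100·r = 372.46 %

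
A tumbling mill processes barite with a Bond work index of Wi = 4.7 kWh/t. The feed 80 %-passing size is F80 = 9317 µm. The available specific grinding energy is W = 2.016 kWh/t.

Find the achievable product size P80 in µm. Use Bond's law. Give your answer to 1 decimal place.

P80 = 352.6 µm

W = 10·Wi·[P80^(−½) − F80^(−½)]
P80^(−½) = W/(10 Wi) + F80^(−½)
  = 2.0160/(10·4.7) + 1/√9317 = 0.042894 + 0.010360 = 0.053254
P80 = (1/0.053254)² = 18.7780² = 352.62 µm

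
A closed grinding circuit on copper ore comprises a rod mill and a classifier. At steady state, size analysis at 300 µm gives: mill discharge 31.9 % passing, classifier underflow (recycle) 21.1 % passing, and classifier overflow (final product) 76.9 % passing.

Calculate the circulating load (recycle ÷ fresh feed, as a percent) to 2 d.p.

Mass balance on the −300 µm fraction:
r = (o − d)/(d − u)
r = (76.9 − 31.9)/(31.9 − 21.1) = 45.0/10.8 = 4.1667
CL = 100·r = 416.67 %

CL = 416.67 %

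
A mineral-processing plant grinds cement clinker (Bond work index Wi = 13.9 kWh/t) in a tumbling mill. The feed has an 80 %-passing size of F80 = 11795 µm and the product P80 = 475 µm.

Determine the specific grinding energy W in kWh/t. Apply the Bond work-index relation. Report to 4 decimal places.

W = 10 Wi / √P80 − 10 Wi / √F80
1/√475 = 0.045883;  1/√11795 = 0.009208
W = 10·13.9·(0.045883 − 0.009208) = 5.0979 kWh/t

W = 5.0979 kWh/t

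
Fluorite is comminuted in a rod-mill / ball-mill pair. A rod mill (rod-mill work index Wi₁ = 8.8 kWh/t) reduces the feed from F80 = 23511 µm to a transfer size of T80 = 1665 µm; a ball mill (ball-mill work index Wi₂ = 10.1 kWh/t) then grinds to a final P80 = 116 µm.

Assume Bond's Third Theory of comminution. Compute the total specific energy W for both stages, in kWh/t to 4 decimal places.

W = 8.4851 kWh/t

W = 10 Wi / √P80 − 10 Wi / √F80
Stage 1 (23511→1665 µm, Wi₁=8.8): W₁ = 10·8.8·(0.024507 − 0.006522) = 1.5827 kWh/t
Stage 2 (1665→116 µm, Wi₂=10.1): W₂ = 10·10.1·(0.092848 − 0.024507) = 6.9024 kWh/t
W = W₁ + W₂ = 1.5827 + 6.9024 = 8.4851 kWh/t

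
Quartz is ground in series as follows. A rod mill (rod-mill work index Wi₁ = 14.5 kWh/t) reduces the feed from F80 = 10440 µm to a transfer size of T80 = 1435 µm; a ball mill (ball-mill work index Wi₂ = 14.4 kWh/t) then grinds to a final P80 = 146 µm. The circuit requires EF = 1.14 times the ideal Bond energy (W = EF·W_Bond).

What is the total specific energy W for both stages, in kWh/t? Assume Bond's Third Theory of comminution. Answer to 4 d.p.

W = 11.9983 kWh/t

Bond:  W = 10 Wi (1/√P − 1/√F)
Stage 1 (10440→1435 µm, Wi₁=14.5): W₁ = 10·14.5·(0.026398 − 0.009787) = 2.4086 kWh/t
Stage 2 (1435→146 µm, Wi₂=14.4): W₂ = 10·14.4·(0.082761 − 0.026398) = 8.1162 kWh/t
W = W₁ + W₂ = 2.4086 + 8.1162 = 10.5248 kWh/t
Corrected W = EF·W_Bond = 1.14·10.5248 = 11.9983 kWh/t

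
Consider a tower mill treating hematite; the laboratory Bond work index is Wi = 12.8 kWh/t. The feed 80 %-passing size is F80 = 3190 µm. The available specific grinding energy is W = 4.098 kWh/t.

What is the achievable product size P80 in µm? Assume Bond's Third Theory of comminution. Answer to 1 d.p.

W = 10 Wi / √P80 − 10 Wi / √F80
P80^-0.5 = F80^-0.5 + W/(10 Wi)
  = 4.0980/(10·12.8) + 1/√3190 = 0.032016 + 0.017705 = 0.049721
P80 = (1/0.049721)² = 20.1122² = 404.50 µm

P80 = 404.5 µm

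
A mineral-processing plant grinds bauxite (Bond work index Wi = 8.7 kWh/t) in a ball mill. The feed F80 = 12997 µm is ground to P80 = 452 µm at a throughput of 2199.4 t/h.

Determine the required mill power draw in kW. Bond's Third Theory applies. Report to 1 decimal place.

P = 7321.8 kW

Bond: W = 10·Wi·(1/√P80 − 1/√F80)
W = 10·8.7·(1/√452 − 1/√12997) = 10·8.7·(0.038264) = 3.3290 kWh/t
Mill draw = 3.3290 × 2199.4 = 7321.8 kW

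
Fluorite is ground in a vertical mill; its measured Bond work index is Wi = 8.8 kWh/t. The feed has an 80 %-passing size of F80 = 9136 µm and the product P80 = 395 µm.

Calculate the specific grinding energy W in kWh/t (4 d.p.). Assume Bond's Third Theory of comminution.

W_Bond = 10·Wi·(1/√P₈₀ − 1/√F₈₀)
1/√395 = 0.050315;  1/√9136 = 0.010462
W = 10·8.8·(0.050315 − 0.010462) = 3.5071 kWh/t

W = 3.5071 kWh/t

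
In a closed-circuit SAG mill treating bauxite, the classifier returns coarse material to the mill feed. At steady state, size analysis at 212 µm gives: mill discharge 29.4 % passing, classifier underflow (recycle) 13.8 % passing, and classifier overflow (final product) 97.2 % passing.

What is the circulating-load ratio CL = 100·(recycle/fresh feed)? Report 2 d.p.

Let r = R/F. Size balance at 212 µm:
(1+r)·d = r·u + o ⇒ r = (o−d)/(d−u)
r = (97.2 − 29.4)/(29.4 − 13.8) = 67.8/15.6 = 4.3462
CL = 100·r = 434.62 %

CL = 434.62 %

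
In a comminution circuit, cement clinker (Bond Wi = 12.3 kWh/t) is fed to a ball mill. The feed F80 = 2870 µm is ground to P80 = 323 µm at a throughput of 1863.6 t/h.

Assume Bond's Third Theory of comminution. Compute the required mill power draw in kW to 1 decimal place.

Bond:  W = 10 Wi (1/√P − 1/√F)
W = 10·12.3·(1/√323 − 1/√2870) = 10·12.3·(0.036975) = 4.5479 kWh/t
P_mill = W·ṁ = 4.5479·1863.6 = 8475.5 kW

P = 8475.5 kW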